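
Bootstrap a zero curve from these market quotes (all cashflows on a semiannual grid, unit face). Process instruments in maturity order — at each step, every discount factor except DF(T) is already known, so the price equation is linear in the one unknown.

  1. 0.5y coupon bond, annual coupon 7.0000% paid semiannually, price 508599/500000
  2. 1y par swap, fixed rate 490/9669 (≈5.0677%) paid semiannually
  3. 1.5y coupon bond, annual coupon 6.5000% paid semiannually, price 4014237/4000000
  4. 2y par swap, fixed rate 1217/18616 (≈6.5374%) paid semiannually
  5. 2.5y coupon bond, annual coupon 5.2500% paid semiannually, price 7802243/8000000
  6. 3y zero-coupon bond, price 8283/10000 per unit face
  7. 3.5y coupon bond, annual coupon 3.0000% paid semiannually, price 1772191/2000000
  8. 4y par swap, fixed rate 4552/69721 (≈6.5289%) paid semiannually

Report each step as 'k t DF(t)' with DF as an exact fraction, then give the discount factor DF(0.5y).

step 1 [0.5y] bond c/2=7/200: DF=(508599/500000 − 7/200·(0))/(1+7/200) = 2457/2500 ≈ 0.982800
step 2 [1y] swap r/2=245/9669: DF=(1 − 245/9669·(0.982800))/(1+245/9669) = 951/1000 ≈ 0.951000
step 3 [1.5y] bond c/2=13/400: DF=(4014237/4000000 − 13/400·(0.982800+0.951000))/(1+13/400) = 9111/10000 ≈ 0.911100
step 4 [2y] swap r/2=1217/37232: DF=(1 − 1217/37232·(0.982800+0.951000+0.911100))/(1+1217/37232) = 8783/10000 ≈ 0.878300
step 5 [2.5y] bond c/2=21/800: DF=(7802243/8000000 − 21/800·(0.982800+0.951000+0.911100+0.878300))/(1+21/800) = 8551/10000 ≈ 0.855100
step 6 [3y] zero: DF = P = 8283/10000 ≈ 0.828300
step 7 [3.5y] bond c/2=3/200: DF=(1772191/2000000 − 3/200·(0.982800+0.951000+0.911100+0.878300+0.855100+0.828300))/(1+3/200) = 7931/10000 ≈ 0.793100
step 8 [4y] swap r/2=2276/69721: DF=(1 − 2276/69721·(0.982800+0.951000+0.911100+0.878300+0.855100+0.828300+0.793100))/(1+2276/69721) = 1931/2500 ≈ 0.772400

1 1/2 2457/2500
2 1 951/1000
3 3/2 9111/10000
4 2 8783/10000
5 5/2 8551/10000
6 3 8283/10000
7 7/2 7931/10000
8 4 1931/2500
DF(0.5y) = 2457/2500 ≈ 0.982800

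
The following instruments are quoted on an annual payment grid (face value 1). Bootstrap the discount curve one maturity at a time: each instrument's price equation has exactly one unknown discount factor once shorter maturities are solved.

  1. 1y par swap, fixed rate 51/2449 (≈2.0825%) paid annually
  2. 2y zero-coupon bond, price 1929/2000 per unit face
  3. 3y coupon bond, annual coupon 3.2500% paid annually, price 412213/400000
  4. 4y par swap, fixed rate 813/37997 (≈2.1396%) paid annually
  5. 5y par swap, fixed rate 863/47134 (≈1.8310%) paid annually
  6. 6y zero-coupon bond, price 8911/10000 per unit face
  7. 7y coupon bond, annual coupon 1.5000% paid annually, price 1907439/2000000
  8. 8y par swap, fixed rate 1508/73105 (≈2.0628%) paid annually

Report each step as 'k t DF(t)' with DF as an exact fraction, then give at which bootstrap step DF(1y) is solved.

1 1 2449/2500
2 2 1929/2000
3 3 9369/10000
4 4 9187/10000
5 5 9137/10000
6 6 8911/10000
7 7 1071/1250
8 8 2123/2500
DF(1y) is solved at step 1

step 1 [1y] swap r/1=51/2449: DF=(1 − 51/2449·(0))/(1+51/2449) = 2449/2500 ≈ 0.979600
step 2 [2y] zero: DF = P = 1929/2000 ≈ 0.964500
step 3 [3y] bond c/1=13/400: DF=(412213/400000 − 13/400·(0.979600+0.964500))/(1+13/400) = 9369/10000 ≈ 0.936900
step 4 [4y] swap r/1=813/37997: DF=(1 − 813/37997·(0.979600+0.964500+0.936900))/(1+813/37997) = 9187/10000 ≈ 0.918700
step 5 [5y] swap r/1=863/47134: DF=(1 − 863/47134·(0.979600+0.964500+0.936900+0.918700))/(1+863/47134) = 9137/10000 ≈ 0.913700
step 6 [6y] zero: DF = P = 8911/10000 ≈ 0.891100
step 7 [7y] bond c/1=3/200: DF=(1907439/2000000 − 3/200·(0.979600+0.964500+0.936900+0.918700+0.913700+0.891100))/(1+3/200) = 1071/1250 ≈ 0.856800
step 8 [8y] swap r/1=1508/73105: DF=(1 − 1508/73105·(0.979600+0.964500+0.936900+0.918700+0.913700+0.891100+0.856800))/(1+1508/73105) = 2123/2500 ≈ 0.849200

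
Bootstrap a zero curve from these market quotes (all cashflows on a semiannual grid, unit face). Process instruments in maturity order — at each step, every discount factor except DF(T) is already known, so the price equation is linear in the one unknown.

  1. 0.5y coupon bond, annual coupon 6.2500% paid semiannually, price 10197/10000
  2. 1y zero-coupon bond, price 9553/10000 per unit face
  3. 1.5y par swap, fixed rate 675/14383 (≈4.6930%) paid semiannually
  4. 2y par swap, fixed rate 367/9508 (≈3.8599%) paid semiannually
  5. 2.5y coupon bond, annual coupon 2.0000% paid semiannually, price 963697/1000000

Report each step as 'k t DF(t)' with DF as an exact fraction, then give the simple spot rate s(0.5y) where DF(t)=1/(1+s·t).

1 1/2 618/625
2 1 9553/10000
3 3/2 373/400
4 2 4633/5000
5 5/2 1833/2000
s(0.5y) = (1/(618/625) − 1)/(1/2) = 7/309 ≈ 2.2654%

step 1 [0.5y] bond c/2=1/32: DF=(10197/10000 − 1/32·(0))/(1+1/32) = 618/625 ≈ 0.988800
step 2 [1y] zero: DF = P = 9553/10000 ≈ 0.955300
step 3 [1.5y] swap r/2=675/28766: DF=(1 − 675/28766·(0.988800+0.955300))/(1+675/28766) = 373/400 ≈ 0.932500
step 4 [2y] swap r/2=367/19016: DF=(1 − 367/19016·(0.988800+0.955300+0.932500))/(1+367/19016) = 4633/5000 ≈ 0.926600
step 5 [2.5y] bond c/2=1/100: DF=(963697/1000000 − 1/100·(0.988800+0.955300+0.932500+0.926600))/(1+1/100) = 1833/2000 ≈ 0.916500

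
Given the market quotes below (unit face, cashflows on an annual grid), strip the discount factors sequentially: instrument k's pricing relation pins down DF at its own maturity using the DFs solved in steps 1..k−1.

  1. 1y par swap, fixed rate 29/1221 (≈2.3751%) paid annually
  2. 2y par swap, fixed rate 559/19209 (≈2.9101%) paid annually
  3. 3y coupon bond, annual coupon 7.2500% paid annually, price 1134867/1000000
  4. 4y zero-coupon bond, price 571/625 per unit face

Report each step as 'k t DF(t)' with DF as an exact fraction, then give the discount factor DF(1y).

step 1 [1y] swap r/1=29/1221: DF=(1 − 29/1221·(0))/(1+29/1221) = 1221/1250 ≈ 0.976800
step 2 [2y] swap r/1=559/19209: DF=(1 − 559/19209·(0.976800))/(1+559/19209) = 9441/10000 ≈ 0.944100
step 3 [3y] bond c/1=29/400: DF=(1134867/1000000 − 29/400·(0.976800+0.944100))/(1+29/400) = 9283/10000 ≈ 0.928300
step 4 [4y] zero: DF = P = 571/625 ≈ 0.913600

1 1 1221/1250
2 2 9441/10000
3 3 9283/10000
4 4 571/625
DF(1y) = 1221/1250 ≈ 0.976800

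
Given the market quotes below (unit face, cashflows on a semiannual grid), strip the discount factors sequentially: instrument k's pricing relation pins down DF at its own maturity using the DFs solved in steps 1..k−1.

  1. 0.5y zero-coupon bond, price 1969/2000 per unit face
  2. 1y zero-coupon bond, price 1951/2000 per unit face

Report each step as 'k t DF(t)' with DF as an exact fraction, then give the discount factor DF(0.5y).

1 1/2 1969/2000
2 1 1951/2000
DF(0.5y) = 1969/2000 ≈ 0.984500

step 1 [0.5y] zero: DF = P = 1969/2000 ≈ 0.984500
step 2 [1y] zero: DF = P = 1951/2000 ≈ 0.975500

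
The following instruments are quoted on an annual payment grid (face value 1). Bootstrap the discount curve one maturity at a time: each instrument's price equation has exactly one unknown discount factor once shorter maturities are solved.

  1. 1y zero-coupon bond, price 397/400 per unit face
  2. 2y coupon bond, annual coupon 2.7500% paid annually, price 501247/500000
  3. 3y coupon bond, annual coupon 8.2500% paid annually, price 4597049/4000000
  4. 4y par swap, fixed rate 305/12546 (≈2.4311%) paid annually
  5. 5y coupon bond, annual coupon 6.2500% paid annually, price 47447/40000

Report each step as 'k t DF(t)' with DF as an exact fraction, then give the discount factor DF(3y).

step 1 [1y] zero: DF = P = 397/400 ≈ 0.992500
step 2 [2y] bond c/1=11/400: DF=(501247/500000 − 11/400·(0.992500))/(1+11/400) = 9491/10000 ≈ 0.949100
step 3 [3y] bond c/1=33/400: DF=(4597049/4000000 − 33/400·(0.992500+0.949100))/(1+33/400) = 9137/10000 ≈ 0.913700
step 4 [4y] swap r/1=305/12546: DF=(1 − 305/12546·(0.992500+0.949100+0.913700))/(1+305/12546) = 1817/2000 ≈ 0.908500
step 5 [5y] bond c/1=1/16: DF=(47447/40000 − 1/16·(0.992500+0.949100+0.913700+0.908500))/(1+1/16) = 179/200 ≈ 0.895000

1 1 397/400
2 2 9491/10000
3 3 9137/10000
4 4 1817/2000
5 5 179/200
DF(3y) = 9137/10000 ≈ 0.913700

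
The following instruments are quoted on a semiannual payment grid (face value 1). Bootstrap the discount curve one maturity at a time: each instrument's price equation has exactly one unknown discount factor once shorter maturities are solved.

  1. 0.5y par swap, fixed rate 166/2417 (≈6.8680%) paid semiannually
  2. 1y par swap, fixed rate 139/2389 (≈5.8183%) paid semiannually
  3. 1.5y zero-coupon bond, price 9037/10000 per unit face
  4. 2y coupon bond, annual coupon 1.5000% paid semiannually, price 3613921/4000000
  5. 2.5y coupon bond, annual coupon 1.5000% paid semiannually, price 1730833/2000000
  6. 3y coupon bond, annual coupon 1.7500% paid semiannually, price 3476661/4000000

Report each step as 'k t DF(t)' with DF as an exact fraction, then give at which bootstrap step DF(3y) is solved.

step 1 [0.5y] swap r/2=83/2417: DF=(1 − 83/2417·(0))/(1+83/2417) = 2417/2500 ≈ 0.966800
step 2 [1y] swap r/2=139/4778: DF=(1 − 139/4778·(0.966800))/(1+139/4778) = 2361/2500 ≈ 0.944400
step 3 [1.5y] zero: DF = P = 9037/10000 ≈ 0.903700
step 4 [2y] bond c/2=3/400: DF=(3613921/4000000 − 3/400·(0.966800+0.944400+0.903700))/(1+3/400) = 4379/5000 ≈ 0.875800
step 5 [2.5y] bond c/2=3/400: DF=(1730833/2000000 − 3/400·(0.966800+0.944400+0.903700+0.875800))/(1+3/400) = 1663/2000 ≈ 0.831500
step 6 [3y] bond c/2=7/800: DF=(3476661/4000000 − 7/800·(0.966800+0.944400+0.903700+0.875800+0.831500))/(1+7/800) = 514/625 ≈ 0.822400

1 1/2 2417/2500
2 1 2361/2500
3 3/2 9037/10000
4 2 4379/5000
5 5/2 1663/2000
6 3 514/625
DF(3y) is solved at step 6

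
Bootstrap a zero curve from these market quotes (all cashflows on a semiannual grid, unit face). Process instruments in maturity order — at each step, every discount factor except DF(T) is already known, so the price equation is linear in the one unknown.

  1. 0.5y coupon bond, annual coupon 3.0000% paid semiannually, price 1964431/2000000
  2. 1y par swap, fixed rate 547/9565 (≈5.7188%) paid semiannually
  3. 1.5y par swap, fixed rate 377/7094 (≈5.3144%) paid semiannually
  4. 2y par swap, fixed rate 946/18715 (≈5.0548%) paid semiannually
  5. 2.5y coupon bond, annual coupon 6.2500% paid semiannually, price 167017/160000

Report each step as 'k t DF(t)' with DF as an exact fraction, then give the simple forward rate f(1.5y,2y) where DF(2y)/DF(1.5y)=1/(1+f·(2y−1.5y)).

1 1/2 9677/10000
2 1 9453/10000
3 3/2 4623/5000
4 2 4527/5000
5 5/2 2247/2500
f(1.5y,2y) = ((4623/5000)/(4527/5000) − 1)/(1/2) = 64/1509 ≈ 4.2412%

step 1 [0.5y] bond c/2=3/200: DF=(1964431/2000000 − 3/200·(0))/(1+3/200) = 9677/10000 ≈ 0.967700
step 2 [1y] swap r/2=547/19130: DF=(1 − 547/19130·(0.967700))/(1+547/19130) = 9453/10000 ≈ 0.945300
step 3 [1.5y] swap r/2=377/14188: DF=(1 − 377/14188·(0.967700+0.945300))/(1+377/14188) = 4623/5000 ≈ 0.924600
step 4 [2y] swap r/2=473/18715: DF=(1 − 473/18715·(0.967700+0.945300+0.924600))/(1+473/18715) = 4527/5000 ≈ 0.905400
step 5 [2.5y] bond c/2=1/32: DF=(167017/160000 − 1/32·(0.967700+0.945300+0.924600+0.905400))/(1+1/32) = 2247/2500 ≈ 0.898800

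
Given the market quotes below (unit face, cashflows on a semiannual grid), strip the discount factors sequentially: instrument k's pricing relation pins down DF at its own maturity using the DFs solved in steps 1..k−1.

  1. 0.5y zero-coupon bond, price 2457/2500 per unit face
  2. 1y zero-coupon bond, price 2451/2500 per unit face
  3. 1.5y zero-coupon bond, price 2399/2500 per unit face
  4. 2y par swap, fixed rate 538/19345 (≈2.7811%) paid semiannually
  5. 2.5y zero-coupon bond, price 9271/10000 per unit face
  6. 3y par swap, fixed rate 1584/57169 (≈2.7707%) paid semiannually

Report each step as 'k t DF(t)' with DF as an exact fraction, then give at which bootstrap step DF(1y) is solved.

step 1 [0.5y] zero: DF = P = 2457/2500 ≈ 0.982800
step 2 [1y] zero: DF = P = 2451/2500 ≈ 0.980400
step 3 [1.5y] zero: DF = P = 2399/2500 ≈ 0.959600
step 4 [2y] swap r/2=269/19345: DF=(1 − 269/19345·(0.982800+0.980400+0.959600))/(1+269/19345) = 4731/5000 ≈ 0.946200
step 5 [2.5y] zero: DF = P = 9271/10000 ≈ 0.927100
step 6 [3y] swap r/2=792/57169: DF=(1 − 792/57169·(0.982800+0.980400+0.959600+0.946200+0.927100))/(1+792/57169) = 1151/1250 ≈ 0.920800

1 1/2 2457/2500
2 1 2451/2500
3 3/2 2399/2500
4 2 4731/5000
5 5/2 9271/10000
6 3 1151/1250
DF(1y) is solved at step 2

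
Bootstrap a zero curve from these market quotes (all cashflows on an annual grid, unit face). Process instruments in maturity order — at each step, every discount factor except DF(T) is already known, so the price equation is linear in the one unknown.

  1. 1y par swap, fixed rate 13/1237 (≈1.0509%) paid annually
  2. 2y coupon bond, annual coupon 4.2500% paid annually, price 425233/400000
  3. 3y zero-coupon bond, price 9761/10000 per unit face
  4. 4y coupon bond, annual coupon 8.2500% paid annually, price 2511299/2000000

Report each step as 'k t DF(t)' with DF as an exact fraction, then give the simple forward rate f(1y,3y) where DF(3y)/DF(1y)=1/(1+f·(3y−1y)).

1 1 1237/1250
2 2 4897/5000
3 3 9761/10000
4 4 1871/2000
f(1y,3y) = ((1237/1250)/(9761/10000) − 1)/(2) = 135/19522 ≈ 0.6915%

step 1 [1y] swap r/1=13/1237: DF=(1 − 13/1237·(0))/(1+13/1237) = 1237/1250 ≈ 0.989600
step 2 [2y] bond c/1=17/400: DF=(425233/400000 − 17/400·(0.989600))/(1+17/400) = 4897/5000 ≈ 0.979400
step 3 [3y] zero: DF = P = 9761/10000 ≈ 0.976100
step 4 [4y] bond c/1=33/400: DF=(2511299/2000000 − 33/400·(0.989600+0.979400+0.976100))/(1+33/400) = 1871/2000 ≈ 0.935500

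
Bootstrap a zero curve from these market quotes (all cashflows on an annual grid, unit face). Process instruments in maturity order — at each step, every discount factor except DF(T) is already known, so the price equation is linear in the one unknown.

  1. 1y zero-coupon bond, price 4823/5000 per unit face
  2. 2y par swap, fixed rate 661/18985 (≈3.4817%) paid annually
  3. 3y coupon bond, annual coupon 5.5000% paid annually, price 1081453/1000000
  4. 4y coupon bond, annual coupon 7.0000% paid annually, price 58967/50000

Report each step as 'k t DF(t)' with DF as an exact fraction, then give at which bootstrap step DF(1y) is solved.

1 1 4823/5000
2 2 9339/10000
3 3 9261/10000
4 4 4587/5000
DF(1y) is solved at step 1

step 1 [1y] zero: DF = P = 4823/5000 ≈ 0.964600
step 2 [2y] swap r/1=661/18985: DF=(1 − 661/18985·(0.964600))/(1+661/18985) = 9339/10000 ≈ 0.933900
step 3 [3y] bond c/1=11/200: DF=(1081453/1000000 − 11/200·(0.964600+0.933900))/(1+11/200) = 9261/10000 ≈ 0.926100
step 4 [4y] bond c/1=7/100: DF=(58967/50000 − 7/100·(0.964600+0.933900+0.926100))/(1+7/100) = 4587/5000 ≈ 0.917400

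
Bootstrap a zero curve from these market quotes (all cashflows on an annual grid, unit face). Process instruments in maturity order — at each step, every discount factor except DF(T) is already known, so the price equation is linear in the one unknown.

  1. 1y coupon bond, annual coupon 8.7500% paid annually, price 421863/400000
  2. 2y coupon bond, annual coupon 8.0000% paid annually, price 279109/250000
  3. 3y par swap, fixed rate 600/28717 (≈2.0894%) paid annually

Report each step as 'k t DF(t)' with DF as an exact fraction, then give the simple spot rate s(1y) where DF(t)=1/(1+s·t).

step 1 [1y] bond c/1=7/80: DF=(421863/400000 − 7/80·(0))/(1+7/80) = 4849/5000 ≈ 0.969800
step 2 [2y] bond c/1=2/25: DF=(279109/250000 − 2/25·(0.969800))/(1+2/25) = 9619/10000 ≈ 0.961900
step 3 [3y] swap r/1=600/28717: DF=(1 − 600/28717·(0.969800+0.961900))/(1+600/28717) = 47/50 ≈ 0.940000

1 1 4849/5000
2 2 9619/10000
3 3 47/50
s(1y) = (1/(4849/5000) − 1)/(1) = 151/4849 ≈ 3.1140%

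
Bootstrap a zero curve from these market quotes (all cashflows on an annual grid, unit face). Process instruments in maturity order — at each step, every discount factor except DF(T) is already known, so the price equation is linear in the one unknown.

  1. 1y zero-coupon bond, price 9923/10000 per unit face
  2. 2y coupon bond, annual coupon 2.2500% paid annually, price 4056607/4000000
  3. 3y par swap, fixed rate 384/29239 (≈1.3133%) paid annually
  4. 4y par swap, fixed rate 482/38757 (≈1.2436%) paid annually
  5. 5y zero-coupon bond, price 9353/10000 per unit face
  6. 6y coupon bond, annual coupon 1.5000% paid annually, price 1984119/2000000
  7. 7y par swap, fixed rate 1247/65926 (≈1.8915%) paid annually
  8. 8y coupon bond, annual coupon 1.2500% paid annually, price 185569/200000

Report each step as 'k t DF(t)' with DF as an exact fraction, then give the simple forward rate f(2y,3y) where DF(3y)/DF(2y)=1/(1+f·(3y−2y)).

1 1 9923/10000
2 2 97/100
3 3 601/625
4 4 4759/5000
5 5 9353/10000
6 6 9063/10000
7 7 8753/10000
8 8 167/200
f(2y,3y) = ((97/100)/(601/625) − 1)/(1) = 21/2404 ≈ 0.8735%

step 1 [1y] zero: DF = P = 9923/10000 ≈ 0.992300
step 2 [2y] bond c/1=9/400: DF=(4056607/4000000 − 9/400·(0.992300))/(1+9/400) = 97/100 ≈ 0.970000
step 3 [3y] swap r/1=384/29239: DF=(1 − 384/29239·(0.992300+0.970000))/(1+384/29239) = 601/625 ≈ 0.961600
step 4 [4y] swap r/1=482/38757: DF=(1 − 482/38757·(0.992300+0.970000+0.961600))/(1+482/38757) = 4759/5000 ≈ 0.951800
step 5 [5y] zero: DF = P = 9353/10000 ≈ 0.935300
step 6 [6y] bond c/1=3/200: DF=(1984119/2000000 − 3/200·(0.992300+0.970000+0.961600+0.951800+0.935300))/(1+3/200) = 9063/10000 ≈ 0.906300
step 7 [7y] swap r/1=1247/65926: DF=(1 − 1247/65926·(0.992300+0.970000+0.961600+0.951800+0.935300+0.906300))/(1+1247/65926) = 8753/10000 ≈ 0.875300
step 8 [8y] bond c/1=1/80: DF=(185569/200000 − 1/80·(0.992300+0.970000+0.961600+0.951800+0.935300+0.906300+0.875300))/(1+1/80) = 167/200 ≈ 0.835000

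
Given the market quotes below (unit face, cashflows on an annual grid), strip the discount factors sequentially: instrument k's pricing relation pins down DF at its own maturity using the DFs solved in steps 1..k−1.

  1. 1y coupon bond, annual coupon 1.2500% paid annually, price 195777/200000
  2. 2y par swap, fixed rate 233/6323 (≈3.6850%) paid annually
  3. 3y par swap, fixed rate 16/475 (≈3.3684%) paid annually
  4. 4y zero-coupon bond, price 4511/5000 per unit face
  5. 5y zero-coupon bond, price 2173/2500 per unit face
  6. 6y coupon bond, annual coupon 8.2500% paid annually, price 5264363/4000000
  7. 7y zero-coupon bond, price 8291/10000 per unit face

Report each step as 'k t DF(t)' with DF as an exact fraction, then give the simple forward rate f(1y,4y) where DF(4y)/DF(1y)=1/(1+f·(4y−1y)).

1 1 2417/2500
2 2 9301/10000
3 3 566/625
4 4 4511/5000
5 5 2173/2500
6 6 542/625
7 7 8291/10000
f(1y,4y) = ((2417/2500)/(4511/5000) − 1)/(3) = 323/13533 ≈ 2.3868%

step 1 [1y] bond c/1=1/80: DF=(195777/200000 − 1/80·(0))/(1+1/80) = 2417/2500 ≈ 0.966800
step 2 [2y] swap r/1=233/6323: DF=(1 − 233/6323·(0.966800))/(1+233/6323) = 9301/10000 ≈ 0.930100
step 3 [3y] swap r/1=16/475: DF=(1 − 16/475·(0.966800+0.930100))/(1+16/475) = 566/625 ≈ 0.905600
step 4 [4y] zero: DF = P = 4511/5000 ≈ 0.902200
step 5 [5y] zero: DF = P = 2173/2500 ≈ 0.869200
step 6 [6y] bond c/1=33/400: DF=(5264363/4000000 − 33/400·(0.966800+0.930100+0.905600+0.902200+0.869200))/(1+33/400) = 542/625 ≈ 0.867200
step 7 [7y] zero: DF = P = 8291/10000 ≈ 0.829100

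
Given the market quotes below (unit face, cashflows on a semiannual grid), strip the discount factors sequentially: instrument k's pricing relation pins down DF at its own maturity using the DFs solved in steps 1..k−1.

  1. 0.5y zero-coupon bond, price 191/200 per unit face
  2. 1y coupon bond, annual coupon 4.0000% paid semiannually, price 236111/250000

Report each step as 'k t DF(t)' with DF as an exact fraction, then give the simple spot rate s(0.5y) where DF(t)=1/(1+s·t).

step 1 [0.5y] zero: DF = P = 191/200 ≈ 0.955000
step 2 [1y] bond c/2=1/50: DF=(236111/250000 − 1/50·(0.955000))/(1+1/50) = 567/625 ≈ 0.907200

1 1/2 191/200
2 1 567/625
s(0.5y) = (1/(191/200) − 1)/(1/2) = 18/191 ≈ 9.4241%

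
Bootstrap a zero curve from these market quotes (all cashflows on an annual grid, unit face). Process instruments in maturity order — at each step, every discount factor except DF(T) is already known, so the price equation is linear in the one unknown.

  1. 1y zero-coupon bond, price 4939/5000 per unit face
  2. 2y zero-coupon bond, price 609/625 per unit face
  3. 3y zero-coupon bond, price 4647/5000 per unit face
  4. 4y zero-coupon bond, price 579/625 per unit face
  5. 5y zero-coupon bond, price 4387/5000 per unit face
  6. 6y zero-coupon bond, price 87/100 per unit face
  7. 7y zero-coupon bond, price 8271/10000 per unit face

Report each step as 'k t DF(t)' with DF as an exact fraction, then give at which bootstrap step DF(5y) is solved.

step 1 [1y] zero: DF = P = 4939/5000 ≈ 0.987800
step 2 [2y] zero: DF = P = 609/625 ≈ 0.974400
step 3 [3y] zero: DF = P = 4647/5000 ≈ 0.929400
step 4 [4y] zero: DF = P = 579/625 ≈ 0.926400
step 5 [5y] zero: DF = P = 4387/5000 ≈ 0.877400
step 6 [6y] zero: DF = P = 87/100 ≈ 0.870000
step 7 [7y] zero: DF = P = 8271/10000 ≈ 0.827100

1 1 4939/5000
2 2 609/625
3 3 4647/5000
4 4 579/625
5 5 4387/5000
6 6 87/100
7 7 8271/10000
DF(5y) is solved at step 5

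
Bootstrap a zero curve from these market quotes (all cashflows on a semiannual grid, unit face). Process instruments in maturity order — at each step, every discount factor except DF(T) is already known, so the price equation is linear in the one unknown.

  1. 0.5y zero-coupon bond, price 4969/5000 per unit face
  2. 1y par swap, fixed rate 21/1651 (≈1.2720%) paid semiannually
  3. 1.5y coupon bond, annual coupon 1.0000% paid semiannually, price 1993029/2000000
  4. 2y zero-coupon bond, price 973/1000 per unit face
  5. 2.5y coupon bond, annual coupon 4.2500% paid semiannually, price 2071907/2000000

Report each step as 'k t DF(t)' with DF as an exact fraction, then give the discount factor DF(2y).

1 1/2 4969/5000
2 1 4937/5000
3 3/2 9817/10000
4 2 973/1000
5 5/2 373/400
DF(2y) = 973/1000 ≈ 0.973000

step 1 [0.5y] zero: DF = P = 4969/5000 ≈ 0.993800
step 2 [1y] swap r/2=21/3302: DF=(1 − 21/3302·(0.993800))/(1+21/3302) = 4937/5000 ≈ 0.987400
step 3 [1.5y] bond c/2=1/200: DF=(1993029/2000000 − 1/200·(0.993800+0.987400))/(1+1/200) = 9817/10000 ≈ 0.981700
step 4 [2y] zero: DF = P = 973/1000 ≈ 0.973000
step 5 [2.5y] bond c/2=17/800: DF=(2071907/2000000 − 17/800·(0.993800+0.987400+0.981700+0.973000))/(1+17/800) = 373/400 ≈ 0.932500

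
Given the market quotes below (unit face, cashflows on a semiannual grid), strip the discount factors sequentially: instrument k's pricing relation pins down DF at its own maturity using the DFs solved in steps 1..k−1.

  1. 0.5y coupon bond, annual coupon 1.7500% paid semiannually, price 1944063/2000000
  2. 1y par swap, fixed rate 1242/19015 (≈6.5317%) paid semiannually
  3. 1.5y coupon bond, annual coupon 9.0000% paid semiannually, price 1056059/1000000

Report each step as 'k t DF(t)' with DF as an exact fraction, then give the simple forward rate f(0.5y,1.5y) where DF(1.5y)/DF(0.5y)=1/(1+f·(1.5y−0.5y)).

1 1/2 2409/2500
2 1 9379/10000
3 3/2 9287/10000
f(0.5y,1.5y) = ((2409/2500)/(9287/10000) − 1)/(1) = 349/9287 ≈ 3.7579%

step 1 [0.5y] bond c/2=7/800: DF=(1944063/2000000 − 7/800·(0))/(1+7/800) = 2409/2500 ≈ 0.963600
step 2 [1y] swap r/2=621/19015: DF=(1 − 621/19015·(0.963600))/(1+621/19015) = 9379/10000 ≈ 0.937900
step 3 [1.5y] bond c/2=9/200: DF=(1056059/1000000 − 9/200·(0.963600+0.937900))/(1+9/200) = 9287/10000 ≈ 0.928700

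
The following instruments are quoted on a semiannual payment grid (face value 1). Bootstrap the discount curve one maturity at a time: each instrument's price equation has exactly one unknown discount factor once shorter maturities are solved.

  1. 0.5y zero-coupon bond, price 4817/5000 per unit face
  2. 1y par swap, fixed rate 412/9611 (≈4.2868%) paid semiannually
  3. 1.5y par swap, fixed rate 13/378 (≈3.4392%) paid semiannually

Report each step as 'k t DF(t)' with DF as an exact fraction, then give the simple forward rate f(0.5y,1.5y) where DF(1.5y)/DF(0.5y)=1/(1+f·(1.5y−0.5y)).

1 1/2 4817/5000
2 1 2397/2500
3 3/2 4753/5000
f(0.5y,1.5y) = ((4817/5000)/(4753/5000) − 1)/(1) = 64/4753 ≈ 1.3465%

step 1 [0.5y] zero: DF = P = 4817/5000 ≈ 0.963400
step 2 [1y] swap r/2=206/9611: DF=(1 − 206/9611·(0.963400))/(1+206/9611) = 2397/2500 ≈ 0.958800
step 3 [1.5y] swap r/2=13/756: DF=(1 − 13/756·(0.963400+0.958800))/(1+13/756) = 4753/5000 ≈ 0.950600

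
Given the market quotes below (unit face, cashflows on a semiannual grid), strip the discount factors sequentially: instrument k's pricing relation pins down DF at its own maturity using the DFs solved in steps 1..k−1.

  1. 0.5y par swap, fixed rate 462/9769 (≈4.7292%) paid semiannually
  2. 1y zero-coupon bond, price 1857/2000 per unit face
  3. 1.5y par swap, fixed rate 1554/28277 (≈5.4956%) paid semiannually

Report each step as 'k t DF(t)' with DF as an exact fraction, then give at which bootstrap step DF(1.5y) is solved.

step 1 [0.5y] swap r/2=231/9769: DF=(1 − 231/9769·(0))/(1+231/9769) = 9769/10000 ≈ 0.976900
step 2 [1y] zero: DF = P = 1857/2000 ≈ 0.928500
step 3 [1.5y] swap r/2=777/28277: DF=(1 − 777/28277·(0.976900+0.928500))/(1+777/28277) = 9223/10000 ≈ 0.922300

1 1/2 9769/10000
2 1 1857/2000
3 3/2 9223/10000
DF(1.5y) is solved at step 3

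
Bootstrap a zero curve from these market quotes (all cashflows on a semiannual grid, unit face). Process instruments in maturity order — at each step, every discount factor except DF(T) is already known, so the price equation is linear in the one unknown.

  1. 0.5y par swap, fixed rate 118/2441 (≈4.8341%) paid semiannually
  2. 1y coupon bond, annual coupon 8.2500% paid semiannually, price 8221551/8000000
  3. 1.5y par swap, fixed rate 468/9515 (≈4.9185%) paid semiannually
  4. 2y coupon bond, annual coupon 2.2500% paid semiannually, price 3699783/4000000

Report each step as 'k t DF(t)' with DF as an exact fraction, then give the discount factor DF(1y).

1 1/2 2441/2500
2 1 9483/10000
3 3/2 4649/5000
4 2 8829/10000
DF(1y) = 9483/10000 ≈ 0.948300

step 1 [0.5y] swap r/2=59/2441: DF=(1 − 59/2441·(0))/(1+59/2441) = 2441/2500 ≈ 0.976400
step 2 [1y] bond c/2=33/800: DF=(8221551/8000000 − 33/800·(0.976400))/(1+33/800) = 9483/10000 ≈ 0.948300
step 3 [1.5y] swap r/2=234/9515: DF=(1 − 234/9515·(0.976400+0.948300))/(1+234/9515) = 4649/5000 ≈ 0.929800
step 4 [2y] bond c/2=9/800: DF=(3699783/4000000 − 9/800·(0.976400+0.948300+0.929800))/(1+9/800) = 8829/10000 ≈ 0.882900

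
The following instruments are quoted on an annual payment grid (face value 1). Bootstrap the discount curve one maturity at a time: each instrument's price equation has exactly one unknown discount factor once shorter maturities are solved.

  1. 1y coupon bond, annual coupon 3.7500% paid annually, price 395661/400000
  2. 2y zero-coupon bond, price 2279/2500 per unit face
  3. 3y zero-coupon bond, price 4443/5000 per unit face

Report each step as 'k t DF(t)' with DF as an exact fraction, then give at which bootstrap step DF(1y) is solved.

step 1 [1y] bond c/1=3/80: DF=(395661/400000 − 3/80·(0))/(1+3/80) = 4767/5000 ≈ 0.953400
step 2 [2y] zero: DF = P = 2279/2500 ≈ 0.911600
step 3 [3y] zero: DF = P = 4443/5000 ≈ 0.888600

1 1 4767/5000
2 2 2279/2500
3 3 4443/5000
DF(1y) is solved at step 1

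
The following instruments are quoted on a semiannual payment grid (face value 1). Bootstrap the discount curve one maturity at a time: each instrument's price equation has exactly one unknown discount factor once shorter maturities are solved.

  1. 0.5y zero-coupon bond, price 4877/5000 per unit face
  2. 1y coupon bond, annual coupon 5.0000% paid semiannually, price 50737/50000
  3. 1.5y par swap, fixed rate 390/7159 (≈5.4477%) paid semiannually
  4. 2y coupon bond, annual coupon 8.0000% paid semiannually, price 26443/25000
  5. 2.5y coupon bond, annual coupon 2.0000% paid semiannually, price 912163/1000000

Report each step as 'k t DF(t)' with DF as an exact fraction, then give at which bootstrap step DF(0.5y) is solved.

1 1/2 4877/5000
2 1 4831/5000
3 3/2 461/500
4 2 9069/10000
5 5/2 4329/5000
DF(0.5y) is solved at step 1

step 1 [0.5y] zero: DF = P = 4877/5000 ≈ 0.975400
step 2 [1y] bond c/2=1/40: DF=(50737/50000 − 1/40·(0.975400))/(1+1/40) = 4831/5000 ≈ 0.966200
step 3 [1.5y] swap r/2=195/7159: DF=(1 − 195/7159·(0.975400+0.966200))/(1+195/7159) = 461/500 ≈ 0.922000
step 4 [2y] bond c/2=1/25: DF=(26443/25000 − 1/25·(0.975400+0.966200+0.922000))/(1+1/25) = 9069/10000 ≈ 0.906900
step 5 [2.5y] bond c/2=1/100: DF=(912163/1000000 − 1/100·(0.975400+0.966200+0.922000+0.906900))/(1+1/100) = 4329/5000 ≈ 0.865800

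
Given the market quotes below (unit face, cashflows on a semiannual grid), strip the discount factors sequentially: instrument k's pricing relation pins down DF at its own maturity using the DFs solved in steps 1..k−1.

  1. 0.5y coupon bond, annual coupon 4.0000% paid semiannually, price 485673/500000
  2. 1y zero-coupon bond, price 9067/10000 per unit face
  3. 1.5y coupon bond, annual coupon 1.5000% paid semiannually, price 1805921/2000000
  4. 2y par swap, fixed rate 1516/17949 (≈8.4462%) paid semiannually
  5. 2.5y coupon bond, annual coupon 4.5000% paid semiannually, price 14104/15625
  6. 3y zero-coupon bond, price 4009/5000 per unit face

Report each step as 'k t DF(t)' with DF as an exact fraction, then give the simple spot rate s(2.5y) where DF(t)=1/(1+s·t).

step 1 [0.5y] bond c/2=1/50: DF=(485673/500000 − 1/50·(0))/(1+1/50) = 9523/10000 ≈ 0.952300
step 2 [1y] zero: DF = P = 9067/10000 ≈ 0.906700
step 3 [1.5y] bond c/2=3/400: DF=(1805921/2000000 − 3/400·(0.952300+0.906700))/(1+3/400) = 1103/1250 ≈ 0.882400
step 4 [2y] swap r/2=758/17949: DF=(1 − 758/17949·(0.952300+0.906700+0.882400))/(1+758/17949) = 2121/2500 ≈ 0.848400
step 5 [2.5y] bond c/2=9/400: DF=(14104/15625 − 9/400·(0.952300+0.906700+0.882400+0.848400))/(1+9/400) = 4019/5000 ≈ 0.803800
step 6 [3y] zero: DF = P = 4009/5000 ≈ 0.801800

1 1/2 9523/10000
2 1 9067/10000
3 3/2 1103/1250
4 2 2121/2500
5 5/2 4019/5000
6 3 4009/5000
s(2.5y) = (1/(4019/5000) − 1)/(5/2) = 1962/20095 ≈ 9.7636%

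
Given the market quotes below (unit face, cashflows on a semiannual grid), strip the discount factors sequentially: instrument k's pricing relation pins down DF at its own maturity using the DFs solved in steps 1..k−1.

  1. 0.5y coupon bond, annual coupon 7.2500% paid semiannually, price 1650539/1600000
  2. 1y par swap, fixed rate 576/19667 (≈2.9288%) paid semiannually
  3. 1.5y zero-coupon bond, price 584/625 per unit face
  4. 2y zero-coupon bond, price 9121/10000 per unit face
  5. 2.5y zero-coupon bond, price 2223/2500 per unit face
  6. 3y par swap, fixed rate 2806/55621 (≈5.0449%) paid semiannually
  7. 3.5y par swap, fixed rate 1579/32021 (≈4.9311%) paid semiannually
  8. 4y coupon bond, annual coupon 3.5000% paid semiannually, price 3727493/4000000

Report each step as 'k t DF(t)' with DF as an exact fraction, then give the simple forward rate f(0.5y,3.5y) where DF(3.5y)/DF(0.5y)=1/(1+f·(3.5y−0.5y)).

1 1/2 1991/2000
2 1 607/625
3 3/2 584/625
4 2 9121/10000
5 5/2 2223/2500
6 3 8597/10000
7 7/2 8421/10000
8 4 8057/10000
f(0.5y,3.5y) = ((1991/2000)/(8421/10000) − 1)/(3) = 1534/25263 ≈ 6.0721%

step 1 [0.5y] bond c/2=29/800: DF=(1650539/1600000 − 29/800·(0))/(1+29/800) = 1991/2000 ≈ 0.995500
step 2 [1y] swap r/2=288/19667: DF=(1 − 288/19667·(0.995500))/(1+288/19667) = 607/625 ≈ 0.971200
step 3 [1.5y] zero: DF = P = 584/625 ≈ 0.934400
step 4 [2y] zero: DF = P = 9121/10000 ≈ 0.912100
step 5 [2.5y] zero: DF = P = 2223/2500 ≈ 0.889200
step 6 [3y] swap r/2=1403/55621: DF=(1 − 1403/55621·(0.995500+0.971200+0.934400+0.912100+0.889200))/(1+1403/55621) = 8597/10000 ≈ 0.859700
step 7 [3.5y] swap r/2=1579/64042: DF=(1 − 1579/64042·(0.995500+0.971200+0.934400+0.912100+0.889200+0.859700))/(1+1579/64042) = 8421/10000 ≈ 0.842100
step 8 [4y] bond c/2=7/400: DF=(3727493/4000000 − 7/400·(0.995500+0.971200+0.934400+0.912100+0.889200+0.859700+0.842100))/(1+7/400) = 8057/10000 ≈ 0.805700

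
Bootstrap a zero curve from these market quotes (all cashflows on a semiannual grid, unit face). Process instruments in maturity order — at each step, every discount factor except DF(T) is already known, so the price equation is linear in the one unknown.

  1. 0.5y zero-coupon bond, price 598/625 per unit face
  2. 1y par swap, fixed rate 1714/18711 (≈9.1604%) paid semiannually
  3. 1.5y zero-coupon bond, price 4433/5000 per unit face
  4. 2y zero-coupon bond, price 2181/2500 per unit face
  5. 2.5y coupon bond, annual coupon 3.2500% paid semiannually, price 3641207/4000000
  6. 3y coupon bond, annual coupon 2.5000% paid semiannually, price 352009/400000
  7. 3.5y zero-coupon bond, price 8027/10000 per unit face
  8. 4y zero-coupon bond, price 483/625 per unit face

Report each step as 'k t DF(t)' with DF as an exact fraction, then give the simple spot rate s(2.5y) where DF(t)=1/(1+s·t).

step 1 [0.5y] zero: DF = P = 598/625 ≈ 0.956800
step 2 [1y] swap r/2=857/18711: DF=(1 − 857/18711·(0.956800))/(1+857/18711) = 9143/10000 ≈ 0.914300
step 3 [1.5y] zero: DF = P = 4433/5000 ≈ 0.886600
step 4 [2y] zero: DF = P = 2181/2500 ≈ 0.872400
step 5 [2.5y] bond c/2=13/800: DF=(3641207/4000000 − 13/800·(0.956800+0.914300+0.886600+0.872400))/(1+13/800) = 8377/10000 ≈ 0.837700
step 6 [3y] bond c/2=1/80: DF=(352009/400000 − 1/80·(0.956800+0.914300+0.886600+0.872400+0.837700))/(1+1/80) = 407/500 ≈ 0.814000
step 7 [3.5y] zero: DF = P = 8027/10000 ≈ 0.802700
step 8 [4y] zero: DF = P = 483/625 ≈ 0.772800

1 1/2 598/625
2 1 9143/10000
3 3/2 4433/5000
4 2 2181/2500
5 5/2 8377/10000
6 3 407/500
7 7/2 8027/10000
8 4 483/625
s(2.5y) = (1/(8377/10000) − 1)/(5/2) = 3246/41885 ≈ 7.7498%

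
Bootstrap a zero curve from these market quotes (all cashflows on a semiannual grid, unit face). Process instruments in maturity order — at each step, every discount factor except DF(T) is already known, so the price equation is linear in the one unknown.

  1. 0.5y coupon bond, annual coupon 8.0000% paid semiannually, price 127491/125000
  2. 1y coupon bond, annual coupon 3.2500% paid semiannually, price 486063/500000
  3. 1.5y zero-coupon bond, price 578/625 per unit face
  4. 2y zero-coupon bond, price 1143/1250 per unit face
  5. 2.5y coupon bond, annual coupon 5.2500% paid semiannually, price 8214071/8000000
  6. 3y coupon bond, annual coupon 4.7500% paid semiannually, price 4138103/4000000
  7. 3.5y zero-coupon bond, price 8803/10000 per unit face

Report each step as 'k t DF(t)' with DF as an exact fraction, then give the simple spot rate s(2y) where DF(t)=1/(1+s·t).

1 1/2 9807/10000
2 1 9409/10000
3 3/2 578/625
4 2 1143/1250
5 5/2 9043/10000
6 3 9023/10000
7 7/2 8803/10000
s(2y) = (1/(1143/1250) − 1)/(2) = 107/2286 ≈ 4.6807%

step 1 [0.5y] bond c/2=1/25: DF=(127491/125000 − 1/25·(0))/(1+1/25) = 9807/10000 ≈ 0.980700
step 2 [1y] bond c/2=13/800: DF=(486063/500000 − 13/800·(0.980700))/(1+13/800) = 9409/10000 ≈ 0.940900
step 3 [1.5y] zero: DF = P = 578/625 ≈ 0.924800
step 4 [2y] zero: DF = P = 1143/1250 ≈ 0.914400
step 5 [2.5y] bond c/2=21/800: DF=(8214071/8000000 − 21/800·(0.980700+0.940900+0.924800+0.914400))/(1+21/800) = 9043/10000 ≈ 0.904300
step 6 [3y] bond c/2=19/800: DF=(4138103/4000000 − 19/800·(0.980700+0.940900+0.924800+0.914400+0.904300))/(1+19/800) = 9023/10000 ≈ 0.902300
step 7 [3.5y] zero: DF = P = 8803/10000 ≈ 0.880300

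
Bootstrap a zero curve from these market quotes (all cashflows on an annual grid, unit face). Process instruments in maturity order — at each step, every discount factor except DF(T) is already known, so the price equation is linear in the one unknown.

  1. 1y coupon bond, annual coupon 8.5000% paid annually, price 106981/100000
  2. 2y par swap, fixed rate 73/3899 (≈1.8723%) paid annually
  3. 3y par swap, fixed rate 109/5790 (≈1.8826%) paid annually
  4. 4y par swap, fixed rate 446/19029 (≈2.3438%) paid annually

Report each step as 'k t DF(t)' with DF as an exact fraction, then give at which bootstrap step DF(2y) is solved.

1 1 493/500
2 2 1927/2000
3 3 1891/2000
4 4 2277/2500
DF(2y) is solved at step 2

step 1 [1y] bond c/1=17/200: DF=(106981/100000 − 17/200·(0))/(1+17/200) = 493/500 ≈ 0.986000
step 2 [2y] swap r/1=73/3899: DF=(1 − 73/3899·(0.986000))/(1+73/3899) = 1927/2000 ≈ 0.963500
step 3 [3y] swap r/1=109/5790: DF=(1 − 109/5790·(0.986000+0.963500))/(1+109/5790) = 1891/2000 ≈ 0.945500
step 4 [4y] swap r/1=446/19029: DF=(1 − 446/19029·(0.986000+0.963500+0.945500))/(1+446/19029) = 2277/2500 ≈ 0.910800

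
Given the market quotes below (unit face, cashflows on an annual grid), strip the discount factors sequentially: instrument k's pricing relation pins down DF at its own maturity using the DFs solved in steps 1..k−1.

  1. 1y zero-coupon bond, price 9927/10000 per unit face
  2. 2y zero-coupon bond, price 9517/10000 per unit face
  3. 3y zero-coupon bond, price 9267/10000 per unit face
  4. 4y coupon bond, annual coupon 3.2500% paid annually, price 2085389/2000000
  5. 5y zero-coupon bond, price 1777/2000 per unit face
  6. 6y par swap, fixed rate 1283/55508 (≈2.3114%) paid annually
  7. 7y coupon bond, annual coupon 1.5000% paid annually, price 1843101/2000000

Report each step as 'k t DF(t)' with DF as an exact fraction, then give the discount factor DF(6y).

1 1 9927/10000
2 2 9517/10000
3 3 9267/10000
4 4 1839/2000
5 5 1777/2000
6 6 8717/10000
7 7 8259/10000
DF(6y) = 8717/10000 ≈ 0.871700

step 1 [1y] zero: DF = P = 9927/10000 ≈ 0.992700
step 2 [2y] zero: DF = P = 9517/10000 ≈ 0.951700
step 3 [3y] zero: DF = P = 9267/10000 ≈ 0.926700
step 4 [4y] bond c/1=13/400: DF=(2085389/2000000 − 13/400·(0.992700+0.951700+0.926700))/(1+13/400) = 1839/2000 ≈ 0.919500
step 5 [5y] zero: DF = P = 1777/2000 ≈ 0.888500
step 6 [6y] swap r/1=1283/55508: DF=(1 − 1283/55508·(0.992700+0.951700+0.926700+0.919500+0.888500))/(1+1283/55508) = 8717/10000 ≈ 0.871700
step 7 [7y] bond c/1=3/200: DF=(1843101/2000000 − 3/200·(0.992700+0.951700+0.926700+0.919500+0.888500+0.871700))/(1+3/200) = 8259/10000 ≈ 0.825900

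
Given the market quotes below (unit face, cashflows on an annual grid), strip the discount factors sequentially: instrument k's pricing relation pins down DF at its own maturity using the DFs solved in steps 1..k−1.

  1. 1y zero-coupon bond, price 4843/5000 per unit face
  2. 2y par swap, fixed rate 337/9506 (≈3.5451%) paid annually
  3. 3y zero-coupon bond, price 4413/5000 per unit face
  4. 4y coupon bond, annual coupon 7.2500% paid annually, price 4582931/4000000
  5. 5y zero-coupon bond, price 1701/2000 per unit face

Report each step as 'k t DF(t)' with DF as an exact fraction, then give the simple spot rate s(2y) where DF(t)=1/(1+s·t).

1 1 4843/5000
2 2 4663/5000
3 3 4413/5000
4 4 8801/10000
5 5 1701/2000
s(2y) = (1/(4663/5000) − 1)/(2) = 337/9326 ≈ 3.6136%

step 1 [1y] zero: DF = P = 4843/5000 ≈ 0.968600
step 2 [2y] swap r/1=337/9506: DF=(1 − 337/9506·(0.968600))/(1+337/9506) = 4663/5000 ≈ 0.932600
step 3 [3y] zero: DF = P = 4413/5000 ≈ 0.882600
step 4 [4y] bond c/1=29/400: DF=(4582931/4000000 − 29/400·(0.968600+0.932600+0.882600))/(1+29/400) = 8801/10000 ≈ 0.880100
step 5 [5y] zero: DF = P = 1701/2000 ≈ 0.850500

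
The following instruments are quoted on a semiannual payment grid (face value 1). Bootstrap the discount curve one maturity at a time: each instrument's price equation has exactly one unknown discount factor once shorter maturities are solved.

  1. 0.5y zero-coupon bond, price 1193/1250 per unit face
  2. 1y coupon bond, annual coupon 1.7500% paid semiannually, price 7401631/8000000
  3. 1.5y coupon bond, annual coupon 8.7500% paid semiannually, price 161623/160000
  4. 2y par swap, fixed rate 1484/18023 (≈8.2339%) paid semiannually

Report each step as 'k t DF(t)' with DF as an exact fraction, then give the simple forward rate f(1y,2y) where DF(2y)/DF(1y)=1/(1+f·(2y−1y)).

1 1/2 1193/1250
2 1 9089/10000
3 3/2 8897/10000
4 2 2129/2500
f(1y,2y) = ((9089/10000)/(2129/2500) − 1)/(1) = 573/8516 ≈ 6.7285%

step 1 [0.5y] zero: DF = P = 1193/1250 ≈ 0.954400
step 2 [1y] bond c/2=7/800: DF=(7401631/8000000 − 7/800·(0.954400))/(1+7/800) = 9089/10000 ≈ 0.908900
step 3 [1.5y] bond c/2=7/160: DF=(161623/160000 − 7/160·(0.954400+0.908900))/(1+7/160) = 8897/10000 ≈ 0.889700
step 4 [2y] swap r/2=742/18023: DF=(1 − 742/18023·(0.954400+0.908900+0.889700))/(1+742/18023) = 2129/2500 ≈ 0.851600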